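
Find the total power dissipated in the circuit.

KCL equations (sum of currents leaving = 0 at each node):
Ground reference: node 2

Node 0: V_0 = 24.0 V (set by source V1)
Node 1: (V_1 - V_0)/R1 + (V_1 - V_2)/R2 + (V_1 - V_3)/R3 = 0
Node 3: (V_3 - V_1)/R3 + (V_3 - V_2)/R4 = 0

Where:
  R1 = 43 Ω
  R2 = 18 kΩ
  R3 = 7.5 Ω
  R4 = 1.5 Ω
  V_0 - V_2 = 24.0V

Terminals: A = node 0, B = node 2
Nodal analysis, taking node 2 as the 0 V reference.
Source V1 fixes V_0 = 24 V.
KCL at each unknown node (sum of currents leaving = 0; resistances in Ω):
  Node 1: (V_1 - 24)/43 + (V_1 - 0)/18000 + (V_1 - V_3)/7.5 = 0
  Node 3: (V_3 - V_1)/7.5 + (V_3 - 0)/1.5 = 0
Collecting terms (coefficients in siemens):
  0.1566·V_1 - 0.1333·V_3 = 0.5581
  0.8·V_3 - 0.1333·V_1 = 0
Determinant D = (0.1566)(0.8) - (-0.1333)(-0.1333) = 0.1075
V_1 = [(0.5581)(0.8) - (-0.1333)(0)]/D = 4.152 V
V_3 = [(0.1566)(0) - (0.5581)(-0.1333)]/D = 0.692 V
Power in each resistor, P = (ΔV)²/R:
  P_R1 = (24 - 4.152)²/43 = 9.161 W
  P_R2 = (4.152 - 0)²/18000 = 0.0009578 W
  P_R3 = (4.152 - 0.692)²/7.5 = 1.596 W
  P_R4 = (0 - 0.692)²/1.5 = 0.3193 W
P_total = P_R1 + P_R2 + P_R3 + P_R4 = 11.08 W

Final answer: 11.08 W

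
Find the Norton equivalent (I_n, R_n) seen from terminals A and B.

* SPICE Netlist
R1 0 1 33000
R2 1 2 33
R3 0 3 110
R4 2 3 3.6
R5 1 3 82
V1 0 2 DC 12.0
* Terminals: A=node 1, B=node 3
Find the Thévenin equivalent first; then I_n = V_th/R_th and R_n = R_th.
Step 1 — V_th is the open-circuit voltage V_A - V_B (nothing connected across the terminals).
Nodal analysis, taking node 2 as the 0 V reference.
Source V1 fixes V_0 = 12 V.
KCL at each unknown node (sum of currents leaving = 0; resistances in Ω):
  Node 1: (V_1 - 12)/33000 + (V_1 - 0)/33 + (V_1 - V_3)/82 = 0
  Node 3: (V_3 - 12)/110 + (V_3 - 0)/3.6 + (V_3 - V_1)/82 = 0
Collecting terms (coefficients in siemens):
  0.04253·V_1 - 0.0122·V_3 = 0.0003636
  0.2991·V_3 - 0.0122·V_1 = 0.1091
Determinant D = (0.04253)(0.2991) - (-0.0122)(-0.0122) = 0.01257
V_1 = [(0.0003636)(0.2991) - (-0.0122)(0.1091)]/D = 0.1145 V
V_3 = [(0.04253)(0.1091) - (0.0003636)(-0.0122)]/D = 0.3694 V
V_th = V_1 - V_3 = 0.1145 - 0.3694 = -0.255 V
Step 2 — R_th: zero the source — replace V1 by a short circuit (node 2 merges into node 0) — and find the resistance seen between A (node 1) and B (node 3).
Reduce the network between node 1 (A) and node 3 (B) by series/parallel combination:
  Rp1 = R1 ‖ R2 (parallel, both between nodes 0 and 1) = 1/(1/33000 + 1/33) = 32.97 Ω
  Rp2 = R3 ‖ R4 (parallel, both between nodes 0 and 3) = 1/(1/110 + 1/3.6) = 3.486 Ω
  Rs1 = Rp1 + Rp2 (series, joined only at node 0) = 32.97 + 3.486 = 36.45 Ω
  Rp3 = R5 ‖ Rs1 (parallel, both between nodes 1 and 3) = 1/(1/82 + 1/36.45) = 25.23 Ω
R_th = 25.23 Ω
I_n = V_th/R_th = -0.255/25.23 = -0.0101 A, and R_n = R_th = 25.23 Ω

Final answer: I_n = -0.0101 A, R_n = 25.23 Ω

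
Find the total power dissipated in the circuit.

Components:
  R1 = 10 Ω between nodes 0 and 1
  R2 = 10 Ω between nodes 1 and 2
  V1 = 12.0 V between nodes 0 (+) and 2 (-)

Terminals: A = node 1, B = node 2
Nodal analysis, taking node 2 as the 0 V reference.
Source V1 fixes V_0 = 12 V.
KCL at each unknown node (sum of currents leaving = 0; resistances in Ω):
  Node 1: (V_1 - 12)/10 + (V_1 - 0)/10 = 0
Collecting terms: 0.2 × V_1 = 1.2  =>  V_1 = 6 V
Power in each resistor, P = (ΔV)²/R:
  P_R1 = (12 - 6)²/10 = 3.6 W
  P_R2 = (6 - 0)²/10 = 3.6 W
P_total = P_R1 + P_R2 = 7.2 W

Final answer: 7.2 W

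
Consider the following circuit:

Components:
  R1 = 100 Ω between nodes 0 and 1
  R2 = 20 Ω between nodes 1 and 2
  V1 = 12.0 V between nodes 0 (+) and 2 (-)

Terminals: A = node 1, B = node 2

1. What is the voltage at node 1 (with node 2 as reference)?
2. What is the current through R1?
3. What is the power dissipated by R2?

Nodal analysis, taking node 2 as the 0 V reference.
Source V1 fixes V_0 = 12 V.
KCL at each unknown node (sum of currents leaving = 0; resistances in Ω):
  Node 1: (V_1 - 12)/100 + (V_1 - 0)/20 = 0
Collecting terms: 0.06 × V_1 = 0.12  =>  V_1 = 2 V
Part 1:
  Read off the nodal solution: V_1 = 2 V
Part 2:
  I_R1 = (V_0 - V_1)/R1 = (12 - 2)/100 = 0.1 A
  Magnitude: I_R1 = 0.1 A
Part 3:
  I_R2 = (V_1 - V_2)/R2 = (2 - 0)/20 = 0.1 A
  P_R2 = I_R2² × R2 = (0.1)² × 20 = 0.2 W

Final answers:
1. V_1 = 2 V
2. I_R1 = 0.1 A
3. P_R2 = 0.2 W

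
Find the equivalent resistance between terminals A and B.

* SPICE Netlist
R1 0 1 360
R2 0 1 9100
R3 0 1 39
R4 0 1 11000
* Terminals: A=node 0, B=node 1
Reduce the network between node 0 (A) and node 1 (B) by series/parallel combination:
  Rp1 = R1 ‖ R2 ‖ R3 ‖ R4 (parallel, all between nodes 0 and 1) = 1/(1/360 + 1/9100 + 1/39 + 1/11000) = 34.94 Ω
R_eq = 34.94 Ω

Final answer: 34.94 Ω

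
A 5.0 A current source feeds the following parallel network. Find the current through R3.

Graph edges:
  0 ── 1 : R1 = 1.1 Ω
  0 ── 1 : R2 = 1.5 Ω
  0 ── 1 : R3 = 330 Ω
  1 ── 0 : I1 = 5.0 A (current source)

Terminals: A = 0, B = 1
All resistors sit directly between nodes 0 and 1, so they are in parallel and share one voltage V; the full source current 5 A splits among them.
1/R_par = 1/1.1 + 1/1.5 + 1/330 = 1.579 S  =>  R_par = 0.6334 Ω
V = I × R_par = 5 × 0.6334 = 3.167 V
I_R3 = V/R3 = 3.167/330 = 0.009597 A

Final answer: 0.009597 A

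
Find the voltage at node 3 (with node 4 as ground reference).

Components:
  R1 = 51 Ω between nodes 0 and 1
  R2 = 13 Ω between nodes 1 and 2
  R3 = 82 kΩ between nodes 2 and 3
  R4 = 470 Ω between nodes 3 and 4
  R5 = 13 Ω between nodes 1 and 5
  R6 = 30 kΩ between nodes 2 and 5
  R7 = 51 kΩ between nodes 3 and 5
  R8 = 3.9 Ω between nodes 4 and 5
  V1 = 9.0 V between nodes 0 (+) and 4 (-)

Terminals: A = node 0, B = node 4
Nodal analysis, taking node 4 as the 0 V reference.
Source V1 fixes V_0 = 9 V.
KCL at each unknown node (sum of currents leaving = 0; resistances in Ω):
  Node 1: (V_1 - 9)/51 + (V_1 - V_2)/13 + (V_1 - V_5)/13 = 0
  Node 2: (V_2 - V_1)/13 + (V_2 - V_3)/82000 + (V_2 - V_5)/30000 = 0
  Node 3: (V_3 - V_2)/82000 + (V_3 - 0)/470 + (V_3 - V_5)/51000 = 0
  Node 5: (V_5 - V_1)/13 + (V_5 - V_2)/30000 + (V_5 - V_3)/51000 + (V_5 - 0)/3.9 = 0
Collecting terms (coefficients in siemens):
  0.1735·V_1 - 0.07692·V_2 - 0.07692·V_5 = 0.1765
  0.07697·V_2 - 0.07692·V_1 - 0.0000122·V_3 - 0.00003333·V_5 = 0
  0.002159·V_3 - 0.0000122·V_2 - 0.00001961·V_5 = 0
  0.3334·V_5 - 0.07692·V_1 - 0.00003333·V_2 - 0.00001961·V_3 = 0
Solving these 4 simultaneous equations (Gaussian elimination) gives:
  V_1 = 2.239 V, V_2 = 2.238 V, V_3 = 0.01733 V, V_5 = 0.5169 V
The requested potential is V_3 = 0.01733 V.

Final answer: V_3 = 0.01733 V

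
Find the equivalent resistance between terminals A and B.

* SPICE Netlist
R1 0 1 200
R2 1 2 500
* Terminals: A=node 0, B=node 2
Reduce the network between node 0 (A) and node 2 (B) by series/parallel combination:
  Rs1 = R1 + R2 (series, joined only at node 1) = 200 + 500 = 700 Ω
R_eq = 700 Ω

Final answer: 700 Ω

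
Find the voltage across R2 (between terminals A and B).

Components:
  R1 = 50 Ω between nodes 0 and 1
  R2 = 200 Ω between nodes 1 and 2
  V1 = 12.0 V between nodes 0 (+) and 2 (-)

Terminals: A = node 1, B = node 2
R1 and R2 are in series across V1 (node 0 → node 1 → node 2), and the output A–B is taken across R2, so this is a voltage divider.
Series current: I = V1/(R1 + R2) = 12/(50 + 200) = 12/250 = 0.048 A
V_R2 = I × R2 = V1 × R2/(R1 + R2) = 12 × 200/250 = 9.6 V

Final answer: 9.6 V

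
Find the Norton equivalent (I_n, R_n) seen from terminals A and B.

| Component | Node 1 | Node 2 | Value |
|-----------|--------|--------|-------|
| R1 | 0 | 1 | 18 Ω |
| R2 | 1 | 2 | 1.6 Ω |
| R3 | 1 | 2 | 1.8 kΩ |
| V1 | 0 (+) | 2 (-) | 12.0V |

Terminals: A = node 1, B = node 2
Find the Thévenin equivalent first; then I_n = V_th/R_th and R_n = R_th.
Step 1 — V_th is the open-circuit voltage V_A - V_B (nothing connected across the terminals).
Nodal analysis, taking node 2 as the 0 V reference.
Source V1 fixes V_0 = 12 V.
KCL at each unknown node (sum of currents leaving = 0; resistances in Ω):
  Node 1: (V_1 - 12)/18 + (V_1 - 0)/1.6 + (V_1 - 0)/1800 = 0
Collecting terms: 0.6811 × V_1 = 0.6667  =>  V_1 = 0.9788 V
V_th = V_1 - V_2 = 0.9788 - 0 = 0.9788 V
Step 2 — R_th: zero the source — replace V1 by a short circuit (node 2 merges into node 0) — and find the resistance seen between A (node 1) and B (node 0).
Reduce the network between node 1 (A) and node 0 (B) by series/parallel combination:
  Rp1 = R1 ‖ R2 ‖ R3 (parallel, all between nodes 0 and 1) = 1/(1/18 + 1/1.6 + 1/1800) = 1.468 Ω
R_th = 1.468 Ω
I_n = V_th/R_th = 0.9788/1.468 = 0.6667 A, and R_n = R_th = 1.468 Ω

Final answer: I_n = 0.6667 A, R_n = 1.468 Ω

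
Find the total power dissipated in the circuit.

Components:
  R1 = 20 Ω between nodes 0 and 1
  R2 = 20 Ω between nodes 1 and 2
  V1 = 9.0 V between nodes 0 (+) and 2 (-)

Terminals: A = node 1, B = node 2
Nodal analysis, taking node 2 as the 0 V reference.
Source V1 fixes V_0 = 9 V.
KCL at each unknown node (sum of currents leaving = 0; resistances in Ω):
  Node 1: (V_1 - 9)/20 + (V_1 - 0)/20 = 0
Collecting terms: 0.1 × V_1 = 0.45  =>  V_1 = 4.5 V
Power in each resistor, P = (ΔV)²/R:
  P_R1 = (9 - 4.5)²/20 = 1.012 W
  P_R2 = (4.5 - 0)²/20 = 1.012 W
P_total = P_R1 + P_R2 = 2.025 W

Final answer: 2.025 W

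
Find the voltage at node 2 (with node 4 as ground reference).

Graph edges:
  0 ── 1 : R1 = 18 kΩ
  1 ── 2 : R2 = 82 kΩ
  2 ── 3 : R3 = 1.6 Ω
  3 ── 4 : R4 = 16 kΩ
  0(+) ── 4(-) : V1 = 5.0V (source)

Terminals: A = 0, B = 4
Nodal analysis, taking node 4 as the 0 V reference.
Source V1 fixes V_0 = 5 V.
KCL at each unknown node (sum of currents leaving = 0; resistances in Ω):
  Node 1: (V_1 - 5)/18000 + (V_1 - V_2)/82000 = 0
  Node 2: (V_2 - V_1)/82000 + (V_2 - V_3)/1.6 = 0
  Node 3: (V_3 - V_2)/1.6 + (V_3 - 0)/16000 = 0
Collecting terms (coefficients in siemens):
  0.00006775·V_1 - 0.0000122·V_2 = 0.0002778
  0.625·V_2 - 0.0000122·V_1 - 0.625·V_3 = 0
  0.6251·V_3 - 0.625·V_2 = 0
Solving these 3 simultaneous equations (Gaussian elimination) gives:
  V_1 = 4.224 V, V_2 = 0.6897 V, V_3 = 0.6896 V
The requested potential is V_2 = 0.6897 V.

Final answer: V_2 = 0.6897 V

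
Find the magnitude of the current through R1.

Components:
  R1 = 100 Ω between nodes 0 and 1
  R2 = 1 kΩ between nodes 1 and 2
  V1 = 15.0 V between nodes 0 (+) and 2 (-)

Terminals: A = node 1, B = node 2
Nodal analysis, taking node 2 as the 0 V reference.
Source V1 fixes V_0 = 15 V.
KCL at each unknown node (sum of currents leaving = 0; resistances in Ω):
  Node 1: (V_1 - 15)/100 + (V_1 - 0)/1000 = 0
Collecting terms: 0.011 × V_1 = 0.15  =>  V_1 = 13.64 V
I_R1 = (V_0 - V_1)/R1 = (15 - 13.64)/100 = 0.01364 A
|I_R1| = 0.01364 A

Final answer: |I_R1| = 0.01364 A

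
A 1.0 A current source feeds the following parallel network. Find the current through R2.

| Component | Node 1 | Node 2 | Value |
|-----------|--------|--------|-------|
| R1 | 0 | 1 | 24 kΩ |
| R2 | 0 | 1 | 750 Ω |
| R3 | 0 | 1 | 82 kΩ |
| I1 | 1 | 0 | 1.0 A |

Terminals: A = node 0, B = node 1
All resistors sit directly between nodes 0 and 1, so they are in parallel and share one voltage V; the full source current 1 A splits among them.
1/R_par = 1/24000 + 1/750 + 1/82000 = 0.001387 S  =>  R_par = 720.9 Ω
V = I × R_par = 1 × 720.9 = 720.9 V
I_R2 = V/R2 = 720.9/750 = 0.9612 A

Final answer: 0.9612 A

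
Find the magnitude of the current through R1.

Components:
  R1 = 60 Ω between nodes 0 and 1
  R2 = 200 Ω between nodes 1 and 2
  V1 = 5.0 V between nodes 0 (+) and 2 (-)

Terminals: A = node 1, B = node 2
Nodal analysis, taking node 2 as the 0 V reference.
Source V1 fixes V_0 = 5 V.
KCL at each unknown node (sum of currents leaving = 0; resistances in Ω):
  Node 1: (V_1 - 5)/60 + (V_1 - 0)/200 = 0
Collecting terms: 0.02167 × V_1 = 0.08333  =>  V_1 = 3.846 V
I_R1 = (V_0 - V_1)/R1 = (5 - 3.846)/60 = 0.01923 A
|I_R1| = 0.01923 A

Final answer: |I_R1| = 0.01923 A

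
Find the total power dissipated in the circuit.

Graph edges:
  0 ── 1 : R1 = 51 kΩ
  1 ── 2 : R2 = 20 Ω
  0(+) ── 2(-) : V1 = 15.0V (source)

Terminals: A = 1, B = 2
Nodal analysis, taking node 2 as the 0 V reference.
Source V1 fixes V_0 = 15 V.
KCL at each unknown node (sum of currents leaving = 0; resistances in Ω):
  Node 1: (V_1 - 15)/51000 + (V_1 - 0)/20 = 0
Collecting terms: 0.05002 × V_1 = 0.0002941  =>  V_1 = 0.00588 V
Power in each resistor, P = (ΔV)²/R:
  P_R1 = (15 - 0.00588)²/51000 = 0.004408 W
  P_R2 = (0.00588 - 0)²/20 = 0.000001729 W
P_total = P_R1 + P_R2 = 0.00441 W

Final answer: 0.00441 W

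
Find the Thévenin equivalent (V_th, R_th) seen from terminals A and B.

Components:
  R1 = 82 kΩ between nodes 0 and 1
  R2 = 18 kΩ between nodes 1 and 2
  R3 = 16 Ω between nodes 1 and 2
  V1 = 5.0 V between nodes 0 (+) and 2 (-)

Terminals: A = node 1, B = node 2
Step 1 — V_th is the open-circuit voltage V_A - V_B (nothing connected across the terminals).
Nodal analysis, taking node 2 as the 0 V reference.
Source V1 fixes V_0 = 5 V.
KCL at each unknown node (sum of currents leaving = 0; resistances in Ω):
  Node 1: (V_1 - 5)/82000 + (V_1 - 0)/18000 + (V_1 - 0)/16 = 0
Collecting terms: 0.06257 × V_1 = 0.00006098  =>  V_1 = 0.0009746 V
V_th = V_1 - V_2 = 0.0009746 - 0 = 0.0009746 V
Step 2 — R_th: zero the source — replace V1 by a short circuit (node 2 merges into node 0) — and find the resistance seen between A (node 1) and B (node 0).
Reduce the network between node 1 (A) and node 0 (B) by series/parallel combination:
  Rp1 = R1 ‖ R2 ‖ R3 (parallel, all between nodes 0 and 1) = 1/(1/82000 + 1/18000 + 1/16) = 15.98 Ω
R_th = 15.98 Ω

Final answer: V_th = 0.0009746 V, R_th = 15.98 Ω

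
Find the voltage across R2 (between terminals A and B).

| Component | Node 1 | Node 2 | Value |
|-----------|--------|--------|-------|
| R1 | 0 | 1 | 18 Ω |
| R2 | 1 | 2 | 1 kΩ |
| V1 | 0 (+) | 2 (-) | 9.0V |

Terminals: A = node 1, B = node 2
R1 and R2 are in series across V1 (node 0 → node 1 → node 2), and the output A–B is taken across R2, so this is a voltage divider.
Series current: I = V1/(R1 + R2) = 9/(18 + 1000) = 9/1018 = 0.008841 A
V_R2 = I × R2 = V1 × R2/(R1 + R2) = 9 × 1000/1018 = 8.841 V

Final answer: 8.841 V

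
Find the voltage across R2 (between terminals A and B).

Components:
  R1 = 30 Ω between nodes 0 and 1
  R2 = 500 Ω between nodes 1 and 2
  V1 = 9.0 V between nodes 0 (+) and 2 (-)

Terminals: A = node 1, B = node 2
R1 and R2 are in series across V1 (node 0 → node 1 → node 2), and the output A–B is taken across R2, so this is a voltage divider.
Series current: I = V1/(R1 + R2) = 9/(30 + 500) = 9/530 = 0.01698 A
V_R2 = I × R2 = V1 × R2/(R1 + R2) = 9 × 500/530 = 8.491 V

Final answer: 8.491 V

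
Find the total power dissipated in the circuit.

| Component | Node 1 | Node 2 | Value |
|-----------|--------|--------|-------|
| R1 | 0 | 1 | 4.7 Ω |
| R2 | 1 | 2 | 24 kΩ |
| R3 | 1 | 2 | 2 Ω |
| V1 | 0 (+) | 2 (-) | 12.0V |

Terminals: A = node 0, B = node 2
Nodal analysis, taking node 2 as the 0 V reference.
Source V1 fixes V_0 = 12 V.
KCL at each unknown node (sum of currents leaving = 0; resistances in Ω):
  Node 1: (V_1 - 12)/4.7 + (V_1 - 0)/24000 + (V_1 - 0)/2 = 0
Collecting terms: 0.7128 × V_1 = 2.553  =>  V_1 = 3.582 V
Power in each resistor, P = (ΔV)²/R:
  P_R1 = (12 - 3.582)²/4.7 = 15.08 W
  P_R2 = (3.582 - 0)²/24000 = 0.0005346 W
  P_R3 = (3.582 - 0)²/2 = 6.415 W
P_total = P_R1 + P_R2 + P_R3 = 21.49 W

Final answer: 21.49 W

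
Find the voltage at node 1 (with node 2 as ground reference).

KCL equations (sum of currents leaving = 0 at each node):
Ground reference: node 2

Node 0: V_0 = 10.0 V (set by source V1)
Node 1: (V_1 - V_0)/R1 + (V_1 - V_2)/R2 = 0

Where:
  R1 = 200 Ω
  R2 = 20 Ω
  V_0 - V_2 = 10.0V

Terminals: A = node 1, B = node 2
Nodal analysis, taking node 2 as the 0 V reference.
Source V1 fixes V_0 = 10 V.
KCL at each unknown node (sum of currents leaving = 0; resistances in Ω):
  Node 1: (V_1 - 10)/200 + (V_1 - 0)/20 = 0
Collecting terms: 0.055 × V_1 = 0.05  =>  V_1 = 0.9091 V
The requested potential is V_1 = 0.9091 V.

Final answer: V_1 = 0.9091 V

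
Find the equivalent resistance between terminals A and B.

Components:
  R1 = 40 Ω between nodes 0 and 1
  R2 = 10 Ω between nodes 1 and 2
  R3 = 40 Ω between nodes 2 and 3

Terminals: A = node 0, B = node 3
Reduce the network between node 0 (A) and node 3 (B) by series/parallel combination:
  Rs1 = R1 + R2 (series, joined only at node 1) = 40 + 10 = 50 Ω
  Rs2 = R3 + Rs1 (series, joined only at node 2) = 40 + 50 = 90 Ω
R_eq = 90 Ω

Final answer: 90 Ω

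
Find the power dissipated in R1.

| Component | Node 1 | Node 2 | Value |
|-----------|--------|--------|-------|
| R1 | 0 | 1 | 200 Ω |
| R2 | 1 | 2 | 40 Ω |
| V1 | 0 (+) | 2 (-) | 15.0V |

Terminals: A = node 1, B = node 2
Nodal analysis, taking node 2 as the 0 V reference.
Source V1 fixes V_0 = 15 V.
KCL at each unknown node (sum of currents leaving = 0; resistances in Ω):
  Node 1: (V_1 - 15)/200 + (V_1 - 0)/40 = 0
Collecting terms: 0.03 × V_1 = 0.075  =>  V_1 = 2.5 V
I_R1 = (V_0 - V_1)/R1 = (15 - 2.5)/200 = 0.0625 A
P_R1 = I_R1² × R1 = (0.0625)² × 200 = 0.7812 W

Final answer: 0.7812 W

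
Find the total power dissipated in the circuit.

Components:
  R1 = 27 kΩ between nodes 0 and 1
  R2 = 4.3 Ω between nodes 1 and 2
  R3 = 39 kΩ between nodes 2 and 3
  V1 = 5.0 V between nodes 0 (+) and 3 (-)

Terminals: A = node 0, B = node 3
Nodal analysis, taking node 3 as the 0 V reference.
Source V1 fixes V_0 = 5 V.
KCL at each unknown node (sum of currents leaving = 0; resistances in Ω):
  Node 1: (V_1 - 5)/27000 + (V_1 - V_2)/4.3 = 0
  Node 2: (V_2 - V_1)/4.3 + (V_2 - 0)/39000 = 0
Collecting terms (coefficients in siemens):
  0.2326·V_1 - 0.2326·V_2 = 0.0001852
  0.2326·V_2 - 0.2326·V_1 = 0
Determinant D = (0.2326)(0.2326) - (-0.2326)(-0.2326) = 0.00001458
V_1 = [(0.0001852)(0.2326) - (-0.2326)(0)]/D = 2.955 V
V_2 = [(0.2326)(0) - (0.0001852)(-0.2326)]/D = 2.954 V
Power in each resistor, P = (ΔV)²/R:
  P_R1 = (5 - 2.955)²/27000 = 0.0001549 W
  P_R2 = (2.955 - 2.954)²/4.3 = 0.00000002468 W
  P_R3 = (2.954 - 0)²/39000 = 0.0002238 W
P_total = P_R1 + P_R2 + P_R3 = 0.0003788 W

Final answer: 0.0003788 W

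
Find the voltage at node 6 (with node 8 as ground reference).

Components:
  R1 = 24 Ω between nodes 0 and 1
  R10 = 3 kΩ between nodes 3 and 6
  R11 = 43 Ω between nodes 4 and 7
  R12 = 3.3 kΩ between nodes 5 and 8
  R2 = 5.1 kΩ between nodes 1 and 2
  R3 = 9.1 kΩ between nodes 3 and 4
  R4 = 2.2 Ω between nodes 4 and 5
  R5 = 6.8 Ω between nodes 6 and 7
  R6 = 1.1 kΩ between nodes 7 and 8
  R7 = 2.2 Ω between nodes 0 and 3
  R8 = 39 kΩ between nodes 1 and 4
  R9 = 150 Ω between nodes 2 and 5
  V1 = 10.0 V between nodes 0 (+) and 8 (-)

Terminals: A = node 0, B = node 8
Nodal analysis, taking node 8 as the 0 V reference.
Source V1 fixes V_0 = 10 V.
KCL at each unknown node (sum of currents leaving = 0; resistances in Ω):
  Node 1: (V_1 - 10)/24 + (V_1 - V_2)/5100 + (V_1 - V_4)/39000 = 0
  Node 2: (V_2 - V_1)/5100 + (V_2 - V_5)/150 = 0
  Node 3: (V_3 - V_4)/9100 + (V_3 - 10)/2.2 + (V_3 - V_6)/3000 = 0
  Node 4: (V_4 - V_3)/9100 + (V_4 - V_5)/2.2 + (V_4 - V_1)/39000 + (V_4 - V_7)/43 = 0
  Node 5: (V_5 - V_4)/2.2 + (V_5 - V_2)/150 + (V_5 - 0)/3300 = 0
  Node 6: (V_6 - V_7)/6.8 + (V_6 - V_3)/3000 = 0
  Node 7: (V_7 - V_6)/6.8 + (V_7 - 0)/1100 + (V_7 - V_4)/43 = 0
Collecting terms (coefficients in siemens):
  0.04189·V_1 - 0.0001961·V_2 - 0.00002564·V_4 = 0.4167
  0.006863·V_2 - 0.0001961·V_1 - 0.006667·V_5 = 0
  0.455·V_3 - 0.0001099·V_4 - 0.0003333·V_6 = 4.545
  0.4779·V_4 - 0.00002564·V_1 - 0.0001099·V_3 - 0.4545·V_5 - 0.02326·V_7 = 0
  0.4615·V_5 - 0.006667·V_2 - 0.4545·V_4 = 0
  0.1474·V_6 - 0.0003333·V_3 - 0.1471·V_7 = 0
  0.1712·V_7 - 0.02326·V_4 - 0.1471·V_6 = 0
Solving these 7 simultaneous equations (Gaussian elimination) gives:
  V_1 = 9.967 V, V_2 = 3.728 V, V_3 = 9.994 V, V_4 = 3.544 V
  V_5 = 3.545 V, V_6 = 3.515 V, V_7 = 3.5 V
The requested potential is V_6 = 3.515 V.

Final answer: V_6 = 3.515 V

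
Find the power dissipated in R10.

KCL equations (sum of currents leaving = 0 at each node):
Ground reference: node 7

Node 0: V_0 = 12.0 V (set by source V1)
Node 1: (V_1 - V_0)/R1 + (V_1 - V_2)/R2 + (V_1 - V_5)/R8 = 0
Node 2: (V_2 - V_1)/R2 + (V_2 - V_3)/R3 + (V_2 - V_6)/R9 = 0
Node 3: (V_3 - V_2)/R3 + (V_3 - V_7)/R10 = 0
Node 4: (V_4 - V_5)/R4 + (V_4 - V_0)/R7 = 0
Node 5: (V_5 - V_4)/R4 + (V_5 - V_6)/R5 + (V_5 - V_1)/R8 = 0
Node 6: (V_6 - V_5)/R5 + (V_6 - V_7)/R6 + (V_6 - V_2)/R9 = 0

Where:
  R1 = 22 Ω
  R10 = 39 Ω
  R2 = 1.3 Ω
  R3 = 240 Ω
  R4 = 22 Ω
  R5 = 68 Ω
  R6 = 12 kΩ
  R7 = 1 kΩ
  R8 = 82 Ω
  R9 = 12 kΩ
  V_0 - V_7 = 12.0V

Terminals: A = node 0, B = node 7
Nodal analysis, taking node 7 as the 0 V reference.
Source V1 fixes V_0 = 12 V.
KCL at each unknown node (sum of currents leaving = 0; resistances in Ω):
  Node 1: (V_1 - 12)/22 + (V_1 - V_2)/1.3 + (V_1 - V_5)/82 = 0
  Node 2: (V_2 - V_1)/1.3 + (V_2 - V_3)/240 + (V_2 - V_6)/12000 = 0
  Node 3: (V_3 - V_2)/240 + (V_3 - 0)/39 = 0
  Node 4: (V_4 - V_5)/22 + (V_4 - 12)/1000 = 0
  Node 5: (V_5 - V_4)/22 + (V_5 - V_6)/68 + (V_5 - V_1)/82 = 0
  Node 6: (V_6 - V_5)/68 + (V_6 - 0)/12000 + (V_6 - V_2)/12000 = 0
Collecting terms (coefficients in siemens):
  0.8269·V_1 - 0.7692·V_2 - 0.0122·V_5 = 0.5455
  0.7735·V_2 - 0.7692·V_1 - 0.004167·V_3 - 0.00008333·V_6 = 0
  0.02981·V_3 - 0.004167·V_2 = 0
  0.04645·V_4 - 0.04545·V_5 = 0.012
  0.07236·V_5 - 0.0122·V_1 - 0.04545·V_4 - 0.01471·V_6 = 0
  0.01487·V_6 - 0.00008333·V_2 - 0.01471·V_5 = 0
Solving these 6 simultaneous equations (Gaussian elimination) gives:
  V_1 = 11.13 V, V_2 = 11.07 V, V_3 = 1.548 V, V_4 = 11.14 V
  V_5 = 11.12 V, V_6 = 11.06 V
I_R10 = (V_3 - V_7)/R10 = (1.548 - 0)/39 = 0.03969 A
P_R10 = I_R10² × R10 = (0.03969)² × 39 = 0.06144 W

Final answer: 0.06144 W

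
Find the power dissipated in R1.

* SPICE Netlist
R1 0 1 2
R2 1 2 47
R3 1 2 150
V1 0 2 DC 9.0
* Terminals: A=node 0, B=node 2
Nodal analysis, taking node 2 as the 0 V reference.
Source V1 fixes V_0 = 9 V.
KCL at each unknown node (sum of currents leaving = 0; resistances in Ω):
  Node 1: (V_1 - 9)/2 + (V_1 - 0)/47 + (V_1 - 0)/150 = 0
Collecting terms: 0.5279 × V_1 = 4.5  =>  V_1 = 8.524 V
I_R1 = (V_0 - V_1)/R1 = (9 - 8.524)/2 = 0.2382 A
P_R1 = I_R1² × R1 = (0.2382)² × 2 = 0.1135 W

Final answer: 0.1135 W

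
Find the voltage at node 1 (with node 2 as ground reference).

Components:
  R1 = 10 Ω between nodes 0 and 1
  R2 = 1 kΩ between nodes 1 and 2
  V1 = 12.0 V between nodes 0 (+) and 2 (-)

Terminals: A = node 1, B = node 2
Nodal analysis, taking node 2 as the 0 V reference.
Source V1 fixes V_0 = 12 V.
KCL at each unknown node (sum of currents leaving = 0; resistances in Ω):
  Node 1: (V_1 - 12)/10 + (V_1 - 0)/1000 = 0
Collecting terms: 0.101 × V_1 = 1.2  =>  V_1 = 11.88 V
The requested potential is V_1 = 11.88 V.

Final answer: V_1 = 11.88 V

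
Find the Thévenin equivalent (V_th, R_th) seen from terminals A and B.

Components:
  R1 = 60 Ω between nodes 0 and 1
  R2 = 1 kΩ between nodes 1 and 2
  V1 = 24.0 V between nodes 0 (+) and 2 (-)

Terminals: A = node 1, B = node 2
Step 1 — V_th is the open-circuit voltage V_A - V_B (nothing connected across the terminals).
Nodal analysis, taking node 2 as the 0 V reference.
Source V1 fixes V_0 = 24 V.
KCL at each unknown node (sum of currents leaving = 0; resistances in Ω):
  Node 1: (V_1 - 24)/60 + (V_1 - 0)/1000 = 0
Collecting terms: 0.01767 × V_1 = 0.4  =>  V_1 = 22.64 V
V_th = V_1 - V_2 = 22.64 - 0 = 22.64 V
Step 2 — R_th: zero the source — replace V1 by a short circuit (node 2 merges into node 0) — and find the resistance seen between A (node 1) and B (node 0).
Reduce the network between node 1 (A) and node 0 (B) by series/parallel combination:
  Rp1 = R1 ‖ R2 (parallel, both between nodes 0 and 1) = 1/(1/60 + 1/1000) = 56.6 Ω
R_th = 56.6 Ω

Final answer: V_th = 22.64 V, R_th = 56.6 Ω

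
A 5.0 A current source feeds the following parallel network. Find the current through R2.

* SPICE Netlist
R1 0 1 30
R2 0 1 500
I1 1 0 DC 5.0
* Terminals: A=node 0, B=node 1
All resistors sit directly between nodes 0 and 1, so they are in parallel and share one voltage V; the full source current 5 A splits among them.
1/R_par = 1/30 + 1/500 = 0.03533 S  =>  R_par = 28.3 Ω
V = I × R_par = 5 × 28.3 = 141.5 V
I_R2 = V/R2 = 141.5/500 = 0.283 A

Final answer: 0.283 A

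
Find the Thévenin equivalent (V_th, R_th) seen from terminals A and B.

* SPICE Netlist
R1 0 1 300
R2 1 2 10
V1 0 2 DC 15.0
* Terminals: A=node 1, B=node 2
Step 1 — V_th is the open-circuit voltage V_A - V_B (nothing connected across the terminals).
Nodal analysis, taking node 2 as the 0 V reference.
Source V1 fixes V_0 = 15 V.
KCL at each unknown node (sum of currents leaving = 0; resistances in Ω):
  Node 1: (V_1 - 15)/300 + (V_1 - 0)/10 = 0
Collecting terms: 0.1033 × V_1 = 0.05  =>  V_1 = 0.4839 V
V_th = V_1 - V_2 = 0.4839 - 0 = 0.4839 V
Step 2 — R_th: zero the source — replace V1 by a short circuit (node 2 merges into node 0) — and find the resistance seen between A (node 1) and B (node 0).
Reduce the network between node 1 (A) and node 0 (B) by series/parallel combination:
  Rp1 = R1 ‖ R2 (parallel, both between nodes 0 and 1) = 1/(1/300 + 1/10) = 9.677 Ω
R_th = 9.677 Ω

Final answer: V_th = 0.4839 V, R_th = 9.677 Ω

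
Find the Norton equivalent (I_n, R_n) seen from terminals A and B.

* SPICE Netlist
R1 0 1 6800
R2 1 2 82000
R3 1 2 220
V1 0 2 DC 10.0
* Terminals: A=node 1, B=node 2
Find the Thévenin equivalent first; then I_n = V_th/R_th and R_n = R_th.
Step 1 — V_th is the open-circuit voltage V_A - V_B (nothing connected across the terminals).
Nodal analysis, taking node 2 as the 0 V reference.
Source V1 fixes V_0 = 10 V.
KCL at each unknown node (sum of currents leaving = 0; resistances in Ω):
  Node 1: (V_1 - 10)/6800 + (V_1 - 0)/82000 + (V_1 - 0)/220 = 0
Collecting terms: 0.004705 × V_1 = 0.001471  =>  V_1 = 0.3126 V
V_th = V_1 - V_2 = 0.3126 - 0 = 0.3126 V
Step 2 — R_th: zero the source — replace V1 by a short circuit (node 2 merges into node 0) — and find the resistance seen between A (node 1) and B (node 0).
Reduce the network between node 1 (A) and node 0 (B) by series/parallel combination:
  Rp1 = R1 ‖ R2 ‖ R3 (parallel, all between nodes 0 and 1) = 1/(1/6800 + 1/82000 + 1/220) = 212.6 Ω
R_th = 212.6 Ω
I_n = V_th/R_th = 0.3126/212.6 = 0.001471 A, and R_n = R_th = 212.6 Ω

Final answer: I_n = 0.001471 A, R_n = 212.6 Ω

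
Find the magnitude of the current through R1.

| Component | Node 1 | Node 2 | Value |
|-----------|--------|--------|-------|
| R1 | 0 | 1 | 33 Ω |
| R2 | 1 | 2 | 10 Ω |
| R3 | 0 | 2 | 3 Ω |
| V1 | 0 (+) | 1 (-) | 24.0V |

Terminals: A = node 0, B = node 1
Nodal analysis, taking node 1 as the 0 V reference.
Source V1 fixes V_0 = 24 V.
KCL at each unknown node (sum of currents leaving = 0; resistances in Ω):
  Node 2: (V_2 - 0)/10 + (V_2 - 24)/3 = 0
Collecting terms: 0.4333 × V_2 = 8  =>  V_2 = 18.46 V
I_R1 = (V_0 - V_1)/R1 = (24 - 0)/33 = 0.7273 A
|I_R1| = 0.7273 A

Final answer: |I_R1| = 0.7273 A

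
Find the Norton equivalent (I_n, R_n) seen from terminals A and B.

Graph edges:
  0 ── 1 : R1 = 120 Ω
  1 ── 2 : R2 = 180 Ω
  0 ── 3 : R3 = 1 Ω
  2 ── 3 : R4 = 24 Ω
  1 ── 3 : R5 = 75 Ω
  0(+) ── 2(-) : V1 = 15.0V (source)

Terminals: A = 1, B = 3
Find the Thévenin equivalent first; then I_n = V_th/R_th and R_n = R_th.
Step 1 — V_th is the open-circuit voltage V_A - V_B (nothing connected across the terminals).
Nodal analysis, taking node 2 as the 0 V reference.
Source V1 fixes V_0 = 15 V.
KCL at each unknown node (sum of currents leaving = 0; resistances in Ω):
  Node 1: (V_1 - 15)/120 + (V_1 - 0)/180 + (V_1 - V_3)/75 = 0
  Node 3: (V_3 - 15)/1 + (V_3 - 0)/24 + (V_3 - V_1)/75 = 0
Collecting terms (coefficients in siemens):
  0.02722·V_1 - 0.01333·V_3 = 0.125
  1.055·V_3 - 0.01333·V_1 = 15
Determinant D = (0.02722)(1.055) - (-0.01333)(-0.01333) = 0.02854
V_1 = [(0.125)(1.055) - (-0.01333)(15)]/D = 11.63 V
V_3 = [(0.02722)(15) - (0.125)(-0.01333)]/D = 14.36 V
V_th = V_1 - V_3 = 11.63 - 14.36 = -2.737 V
Step 2 — R_th: zero the source — replace V1 by a short circuit (node 2 merges into node 0) — and find the resistance seen between A (node 1) and B (node 3).
Reduce the network between node 1 (A) and node 3 (B) by series/parallel combination:
  Rp1 = R1 ‖ R2 (parallel, both between nodes 0 and 1) = 1/(1/120 + 1/180) = 72 Ω
  Rp2 = R3 ‖ R4 (parallel, both between nodes 0 and 3) = 1/(1/1 + 1/24) = 0.96 Ω
  Rs1 = Rp1 + Rp2 (series, joined only at node 0) = 72 + 0.96 = 72.96 Ω
  Rp3 = R5 ‖ Rs1 (parallel, both between nodes 1 and 3) = 1/(1/75 + 1/72.96) = 36.98 Ω
R_th = 36.98 Ω
I_n = V_th/R_th = -2.737/36.98 = -0.07401 A, and R_n = R_th = 36.98 Ω

Final answer: I_n = -0.07401 A, R_n = 36.98 Ω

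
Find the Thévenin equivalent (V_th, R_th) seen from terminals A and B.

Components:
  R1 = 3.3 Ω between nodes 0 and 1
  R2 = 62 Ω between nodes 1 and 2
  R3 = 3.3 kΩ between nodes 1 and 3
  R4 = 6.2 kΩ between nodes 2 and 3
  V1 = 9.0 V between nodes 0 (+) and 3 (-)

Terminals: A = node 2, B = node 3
Step 1 — V_th is the open-circuit voltage V_A - V_B (nothing connected across the terminals).
Nodal analysis, taking node 3 as the 0 V reference.
Source V1 fixes V_0 = 9 V.
KCL at each unknown node (sum of currents leaving = 0; resistances in Ω):
  Node 1: (V_1 - 9)/3.3 + (V_1 - V_2)/62 + (V_1 - 0)/3300 = 0
  Node 2: (V_2 - V_1)/62 + (V_2 - 0)/6200 = 0
Collecting terms (coefficients in siemens):
  0.3195·V_1 - 0.01613·V_2 = 2.727
  0.01629·V_2 - 0.01613·V_1 = 0
Determinant D = (0.3195)(0.01629) - (-0.01613)(-0.01613) = 0.004944
V_1 = [(2.727)(0.01629) - (-0.01613)(0)]/D = 8.986 V
V_2 = [(0.3195)(0) - (2.727)(-0.01613)]/D = 8.897 V
V_th = V_2 - V_3 = 8.897 - 0 = 8.897 V
Step 2 — R_th: zero the source — replace V1 by a short circuit (node 3 merges into node 0) — and find the resistance seen between A (node 2) and B (node 0).
Reduce the network between node 2 (A) and node 0 (B) by series/parallel combination:
  Rp1 = R1 ‖ R3 (parallel, both between nodes 0 and 1) = 1/(1/3.3 + 1/3300) = 3.297 Ω
  Rs1 = R2 + Rp1 (series, joined only at node 1) = 62 + 3.297 = 65.3 Ω
  Rp2 = R4 ‖ Rs1 (parallel, both between nodes 0 and 2) = 1/(1/6200 + 1/65.3) = 64.62 Ω
R_th = 64.62 Ω

Final answer: V_th = 8.897 V, R_th = 64.62 Ω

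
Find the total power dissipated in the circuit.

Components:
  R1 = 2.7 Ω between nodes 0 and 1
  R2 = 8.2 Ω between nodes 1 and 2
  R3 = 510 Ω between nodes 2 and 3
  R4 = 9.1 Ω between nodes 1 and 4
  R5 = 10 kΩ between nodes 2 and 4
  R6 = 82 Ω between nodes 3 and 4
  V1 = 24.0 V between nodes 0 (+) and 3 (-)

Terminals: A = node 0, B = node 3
Nodal analysis, taking node 3 as the 0 V reference.
Source V1 fixes V_0 = 24 V.
KCL at each unknown node (sum of currents leaving = 0; resistances in Ω):
  Node 1: (V_1 - 24)/2.7 + (V_1 - V_2)/8.2 + (V_1 - V_4)/9.1 = 0
  Node 2: (V_2 - V_1)/8.2 + (V_2 - 0)/510 + (V_2 - V_4)/10000 = 0
  Node 4: (V_4 - V_1)/9.1 + (V_4 - V_2)/10000 + (V_4 - 0)/82 = 0
Collecting terms (coefficients in siemens):
  0.6022·V_1 - 0.122·V_2 - 0.1099·V_4 = 8.889
  0.124·V_2 - 0.122·V_1 - 0.0001·V_4 = 0
  0.1222·V_4 - 0.1099·V_1 - 0.0001·V_2 = 0
Solving these 3 simultaneous equations (Gaussian elimination) gives:
  V_1 = 23.19 V, V_2 = 22.82 V, V_4 = 20.88 V
Power in each resistor, P = (ΔV)²/R:
  P_R1 = (24 - 23.19)²/2.7 = 0.2419 W
  P_R2 = (23.19 - 22.82)²/8.2 = 0.01657 W
  P_R3 = (22.82 - 0)²/510 = 1.021 W
  P_R4 = (23.19 - 20.88)²/9.1 = 0.5889 W
  P_R5 = (22.82 - 20.88)²/10000 = 0.0003789 W
  P_R6 = (0 - 20.88)²/82 = 5.315 W
P_total = P_R1 + P_R2 + P_R3 + P_R4 + P_R5 + P_R6 = 7.184 W

Final answer: 7.184 W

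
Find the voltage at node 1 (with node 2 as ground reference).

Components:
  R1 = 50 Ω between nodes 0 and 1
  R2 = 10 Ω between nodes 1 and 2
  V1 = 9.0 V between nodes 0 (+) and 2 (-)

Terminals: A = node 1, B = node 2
Nodal analysis, taking node 2 as the 0 V reference.
Source V1 fixes V_0 = 9 V.
KCL at each unknown node (sum of currents leaving = 0; resistances in Ω):
  Node 1: (V_1 - 9)/50 + (V_1 - 0)/10 = 0
Collecting terms: 0.12 × V_1 = 0.18  =>  V_1 = 1.5 V
The requested potential is V_1 = 1.5 V.

Final answer: V_1 = 1.5 V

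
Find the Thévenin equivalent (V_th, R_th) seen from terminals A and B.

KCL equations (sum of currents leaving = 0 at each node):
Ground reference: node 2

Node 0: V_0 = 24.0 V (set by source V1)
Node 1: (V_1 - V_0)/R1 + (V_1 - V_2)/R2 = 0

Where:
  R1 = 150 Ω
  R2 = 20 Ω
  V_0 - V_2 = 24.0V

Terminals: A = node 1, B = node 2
Step 1 — V_th is the open-circuit voltage V_A - V_B (nothing connected across the terminals).
Nodal analysis, taking node 2 as the 0 V reference.
Source V1 fixes V_0 = 24 V.
KCL at each unknown node (sum of currents leaving = 0; resistances in Ω):
  Node 1: (V_1 - 24)/150 + (V_1 - 0)/20 = 0
Collecting terms: 0.05667 × V_1 = 0.16  =>  V_1 = 2.824 V
V_th = V_1 - V_2 = 2.824 - 0 = 2.824 V
Step 2 — R_th: zero the source — replace V1 by a short circuit (node 2 merges into node 0) — and find the resistance seen between A (node 1) and B (node 0).
Reduce the network between node 1 (A) and node 0 (B) by series/parallel combination:
  Rp1 = R1 ‖ R2 (parallel, both between nodes 0 and 1) = 1/(1/150 + 1/20) = 17.65 Ω
R_th = 17.65 Ω

Final answer: V_th = 2.824 V, R_th = 17.65 Ω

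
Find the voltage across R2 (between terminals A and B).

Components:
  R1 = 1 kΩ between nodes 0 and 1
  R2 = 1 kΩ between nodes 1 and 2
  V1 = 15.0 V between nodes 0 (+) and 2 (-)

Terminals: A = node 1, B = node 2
R1 and R2 are in series across V1 (node 0 → node 1 → node 2), and the output A–B is taken across R2, so this is a voltage divider.
Series current: I = V1/(R1 + R2) = 15/(1000 + 1000) = 15/2000 = 0.0075 A
V_R2 = I × R2 = V1 × R2/(R1 + R2) = 15 × 1000/2000 = 7.5 V

Final answer: 7.5 V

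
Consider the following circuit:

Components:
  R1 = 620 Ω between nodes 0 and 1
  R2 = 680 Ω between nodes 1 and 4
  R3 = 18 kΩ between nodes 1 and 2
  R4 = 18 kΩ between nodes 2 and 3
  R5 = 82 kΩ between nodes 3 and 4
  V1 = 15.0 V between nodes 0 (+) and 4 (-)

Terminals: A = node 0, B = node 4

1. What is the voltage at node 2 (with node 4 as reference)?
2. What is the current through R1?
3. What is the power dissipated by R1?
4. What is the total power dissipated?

Nodal analysis, taking node 4 as the 0 V reference.
Source V1 fixes V_0 = 15 V.
KCL at each unknown node (sum of currents leaving = 0; resistances in Ω):
  Node 1: (V_1 - 15)/620 + (V_1 - 0)/680 + (V_1 - V_2)/18000 = 0
  Node 2: (V_2 - V_1)/18000 + (V_2 - V_3)/18000 = 0
  Node 3: (V_3 - V_2)/18000 + (V_3 - 0)/82000 = 0
Collecting terms (coefficients in siemens):
  0.003139·V_1 - 0.00005556·V_2 = 0.02419
  0.0001111·V_2 - 0.00005556·V_1 - 0.00005556·V_3 = 0
  0.00006775·V_3 - 0.00005556·V_2 = 0
Solving these 3 simultaneous equations (Gaussian elimination) gives:
  V_1 = 7.825 V, V_2 = 6.631 V, V_3 = 5.437 V
Part 1:
  Read off the nodal solution: V_2 = 6.631 V
Part 2:
  I_R1 = (V_0 - V_1)/R1 = (15 - 7.825)/620 = 0.01157 A
  Magnitude: I_R1 = 0.01157 A
Part 3:
  I_R1 = (V_0 - V_1)/R1 = (15 - 7.825)/620 = 0.01157 A
  P_R1 = I_R1² × R1 = (0.01157)² × 620 = 0.08304 W
Part 4:
  Power in each resistor, P = (ΔV)²/R:
    P_R1 = (15 - 7.825)²/620 = 0.08304 W
    P_R2 = (7.825 - 0)²/680 = 0.09004 W
    P_R3 = (7.825 - 6.631)²/18000 = 0.00007915 W
    P_R4 = (6.631 - 5.437)²/18000 = 0.00007915 W
    P_R5 = (5.437 - 0)²/82000 = 0.0003606 W
  P_total = P_R1 + P_R2 + P_R3 + P_R4 + P_R5 = 0.1736 W

Final answers:
1. V_2 = 6.631 V
2. I_R1 = 0.01157 A
3. P_R1 = 0.08304 W
4. P_total = 0.1736 W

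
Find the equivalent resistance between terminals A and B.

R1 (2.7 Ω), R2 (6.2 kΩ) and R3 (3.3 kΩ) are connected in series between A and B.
Reduce the network between node 0 (A) and node 3 (B) by series/parallel combination:
  Rs1 = R1 + R2 (series, joined only at node 1) = 2.7 + 6200 = 6203 Ω
  Rs2 = R3 + Rs1 (series, joined only at node 2) = 3300 + 6203 = 9503 Ω
R_eq = 9.503 kΩ

Final answer: 9.503 kΩ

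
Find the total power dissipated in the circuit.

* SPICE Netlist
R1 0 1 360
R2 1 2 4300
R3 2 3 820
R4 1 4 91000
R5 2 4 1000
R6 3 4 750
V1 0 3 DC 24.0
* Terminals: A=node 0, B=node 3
Nodal analysis, taking node 3 as the 0 V reference.
Source V1 fixes V_0 = 24 V.
KCL at each unknown node (sum of currents leaving = 0; resistances in Ω):
  Node 1: (V_1 - 24)/360 + (V_1 - V_2)/4300 + (V_1 - V_4)/91000 = 0
  Node 2: (V_2 - V_1)/4300 + (V_2 - 0)/820 + (V_2 - V_4)/1000 = 0
  Node 4: (V_4 - V_1)/91000 + (V_4 - V_2)/1000 + (V_4 - 0)/750 = 0
Collecting terms (coefficients in siemens):
  0.003021·V_1 - 0.0002326·V_2 - 0.00001099·V_4 = 0.06667
  0.002452·V_2 - 0.0002326·V_1 - 0.001·V_4 = 0
  0.002344·V_4 - 0.00001099·V_1 - 0.001·V_2 = 0
Solving these 3 simultaneous equations (Gaussian elimination) gives:
  V_1 = 22.27 V, V_2 = 2.609 V, V_4 = 1.217 V
Power in each resistor, P = (ΔV)²/R:
  P_R1 = (24 - 22.27)²/360 = 0.008308 W
  P_R2 = (22.27 - 2.609)²/4300 = 0.08991 W
  P_R3 = (2.609 - 0)²/820 = 0.008298 W
  P_R4 = (22.27 - 1.217)²/91000 = 0.004871 W
  P_R5 = (2.609 - 1.217)²/1000 = 0.001936 W
  P_R6 = (0 - 1.217)²/750 = 0.001975 W
P_total = P_R1 + P_R2 + P_R3 + P_R4 + P_R5 + P_R6 = 0.1153 W

Final answer: 0.1153 W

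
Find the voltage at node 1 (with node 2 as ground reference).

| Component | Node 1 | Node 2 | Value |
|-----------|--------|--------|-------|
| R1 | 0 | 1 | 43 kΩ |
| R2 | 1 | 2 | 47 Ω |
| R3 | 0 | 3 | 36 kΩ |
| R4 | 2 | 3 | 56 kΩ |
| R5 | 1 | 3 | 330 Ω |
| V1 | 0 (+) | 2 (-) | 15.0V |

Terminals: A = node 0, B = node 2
Nodal analysis, taking node 2 as the 0 V reference.
Source V1 fixes V_0 = 15 V.
KCL at each unknown node (sum of currents leaving = 0; resistances in Ω):
  Node 1: (V_1 - 15)/43000 + (V_1 - 0)/47 + (V_1 - V_3)/330 = 0
  Node 3: (V_3 - 15)/36000 + (V_3 - 0)/56000 + (V_3 - V_1)/330 = 0
Collecting terms (coefficients in siemens):
  0.02433·V_1 - 0.00303·V_3 = 0.0003488
  0.003076·V_3 - 0.00303·V_1 = 0.0004167
Determinant D = (0.02433)(0.003076) - (-0.00303)(-0.00303) = 0.00006566
V_1 = [(0.0003488)(0.003076) - (-0.00303)(0.0004167)]/D = 0.03557 V
V_3 = [(0.02433)(0.0004167) - (0.0003488)(-0.00303)]/D = 0.1705 V
The requested potential is V_1 = 0.03557 V.

Final answer: V_1 = 0.03557 V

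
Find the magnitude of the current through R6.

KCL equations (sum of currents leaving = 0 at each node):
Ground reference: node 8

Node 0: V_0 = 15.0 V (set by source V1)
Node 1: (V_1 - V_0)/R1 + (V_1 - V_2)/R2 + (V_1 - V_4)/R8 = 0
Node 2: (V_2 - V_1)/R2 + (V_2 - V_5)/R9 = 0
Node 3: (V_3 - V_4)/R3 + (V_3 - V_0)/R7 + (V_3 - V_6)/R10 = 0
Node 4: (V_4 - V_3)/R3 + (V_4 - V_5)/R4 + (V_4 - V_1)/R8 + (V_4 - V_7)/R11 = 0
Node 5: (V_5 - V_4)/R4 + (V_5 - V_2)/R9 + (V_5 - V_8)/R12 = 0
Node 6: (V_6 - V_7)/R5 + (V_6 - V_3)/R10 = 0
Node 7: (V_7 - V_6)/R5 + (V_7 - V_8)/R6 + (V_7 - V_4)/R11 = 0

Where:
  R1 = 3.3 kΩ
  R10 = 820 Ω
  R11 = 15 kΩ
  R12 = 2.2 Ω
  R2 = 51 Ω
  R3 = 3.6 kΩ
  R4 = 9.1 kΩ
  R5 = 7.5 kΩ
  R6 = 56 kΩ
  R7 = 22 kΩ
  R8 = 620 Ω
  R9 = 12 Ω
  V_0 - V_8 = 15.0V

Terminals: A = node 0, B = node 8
Nodal analysis, taking node 8 as the 0 V reference.
Source V1 fixes V_0 = 15 V.
KCL at each unknown node (sum of currents leaving = 0; resistances in Ω):
  Node 1: (V_1 - 15)/3300 + (V_1 - V_2)/51 + (V_1 - V_4)/620 = 0
  Node 2: (V_2 - V_1)/51 + (V_2 - V_5)/12 = 0
  Node 3: (V_3 - V_4)/3600 + (V_3 - 15)/22000 + (V_3 - V_6)/820 = 0
  Node 4: (V_4 - V_3)/3600 + (V_4 - V_5)/9100 + (V_4 - V_1)/620 + (V_4 - V_7)/15000 = 0
  Node 5: (V_5 - V_4)/9100 + (V_5 - V_2)/12 + (V_5 - 0)/2.2 = 0
  Node 6: (V_6 - V_7)/7500 + (V_6 - V_3)/820 = 0
  Node 7: (V_7 - V_6)/7500 + (V_7 - 0)/56000 + (V_7 - V_4)/15000 = 0
Collecting terms (coefficients in siemens):
  0.02152·V_1 - 0.01961·V_2 - 0.001613·V_4 = 0.004545
  0.1029·V_2 - 0.01961·V_1 - 0.08333·V_5 = 0
  0.001543·V_3 - 0.0002778·V_4 - 0.00122·V_6 = 0.0006818
  0.002067·V_4 - 0.001613·V_1 - 0.0002778·V_3 - 0.0001099·V_5 - 0.00006667·V_7 = 0
  0.538·V_5 - 0.08333·V_2 - 0.0001099·V_4 = 0
  0.001353·V_6 - 0.00122·V_3 - 0.0001333·V_7 = 0
  0.0002179·V_7 - 0.00006667·V_4 - 0.0001333·V_6 = 0
Solving these 7 simultaneous equations (Gaussian elimination) gives:
  V_1 = 0.3214 V, V_2 = 0.07012 V, V_3 = 2.355 V, V_4 = 0.6189 V
  V_5 = 0.01099 V, V_6 = 2.279 V, V_7 = 1.584 V
I_R6 = (V_7 - V_8)/R6 = (1.584 - 0)/56000 = 0.00002829 A
|I_R6| = 0.00002829 A

Final answer: |I_R6| = 2.829e-05 A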